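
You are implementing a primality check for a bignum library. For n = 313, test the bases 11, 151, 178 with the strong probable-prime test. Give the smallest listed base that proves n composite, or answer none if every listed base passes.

none

n − 1 = 312 = 2^3 · 39, so s = 3 and d = 39.
Base 11: x_0 = 11^39 mod 313 = 312. x_0 = 312 ≡ −1, so 11 is not a witness.
Base 151: x_0 = 151^39 mod 313 = 288. x_0 is neither 1 nor 312, so continue squaring. x_1 = 288^2 mod 313 = 312. x_1 ≡ −1, so 151 is not a witness.
Base 178: x_0 = 178^39 mod 313 = 125. x_0 is neither 1 nor 312, so continue squaring. x_1 = 125^2 mod 313 = 288. x_2 = 288^2 mod 313 = 312. x_2 ≡ −1, so 178 is not a witness.
No listed base is a witness for 313.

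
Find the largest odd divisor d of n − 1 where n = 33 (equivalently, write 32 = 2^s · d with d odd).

1

Halving: 32 → 16 → 8 → 4 → 2 → 1; 1 is odd.
So 32 = 2^5 · 1.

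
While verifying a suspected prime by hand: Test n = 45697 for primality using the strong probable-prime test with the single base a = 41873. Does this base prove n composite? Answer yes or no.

n − 1 = 45696 = 2^7 · 357, so s = 7 and d = 357.
Repeated squaring mod 45697: 41873^1 ≡ 41873, 41873^2 ≡ 45633, 41873^4 ≡ 4096, 41873^8 ≡ 6417, 41873^16 ≡ 4892, 41873^32 ≡ 32133, 41873^64 ≡ 5974, 41873^128 ≡ 45016, 41873^256 ≡ 6791.
357 = 256 + 64 + 32 + 4 + 1, so 41873^357 ≡ 6791·5974·32133·4096·41873 ≡ 45696 (mod 45697).
x_0 = 41873^357 mod 45697 = 45696.
x_0 = 45696 ≡ −1, so 41873 is not a witness.

no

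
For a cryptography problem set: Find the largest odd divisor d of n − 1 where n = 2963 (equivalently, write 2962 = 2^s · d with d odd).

1481

Halving: 2962 → 1481; 1481 is odd.
So 2962 = 2^1 · 1481.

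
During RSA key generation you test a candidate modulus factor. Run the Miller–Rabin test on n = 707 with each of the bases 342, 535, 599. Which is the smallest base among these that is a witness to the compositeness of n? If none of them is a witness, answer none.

342

n − 1 = 706 = 2^1 · 353, so s = 1 and d = 353.
Base 342: x_0 = 342^353 mod 707 = 69. x_0 ∉ {1, 706} and s = 1, so 342 is a Miller–Rabin witness and 707 is composite.
Base 535: x_0 = 535^353 mod 707 = 33. x_0 ∉ {1, 706} and s = 1, so 535 is a Miller–Rabin witness and 707 is composite.
Base 599: x_0 = 599^353 mod 707 = 646. x_0 ∉ {1, 706} and s = 1, so 599 is a Miller–Rabin witness and 707 is composite.
The smallest witness among the given bases is 342.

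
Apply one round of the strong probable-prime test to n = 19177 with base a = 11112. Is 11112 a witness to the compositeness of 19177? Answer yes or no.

n − 1 = 19176 = 2^3 · 2397, so s = 3 and d = 2397.
By repeated squaring, 11112^2397 ≡ 10271 (mod 19177).
x_0 = 11112^2397 mod 19177 = 10271.
x_0 is neither 1 nor 19176, so continue squaring.
x_1 = 10271^2 mod 19177 = 764.
x_2 = 764^2 mod 19177 = 8386.
Reached i = s−1 = 2 without hitting −1: 11112 is a Miller–Rabin witness and 19177 is composite.

yes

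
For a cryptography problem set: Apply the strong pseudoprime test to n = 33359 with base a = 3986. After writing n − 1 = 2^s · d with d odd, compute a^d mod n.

33358

n − 1 = 33358 = 2^1 · 16679, so s = 1 and d = 16679.
3986^16679 mod 33359 = 33358.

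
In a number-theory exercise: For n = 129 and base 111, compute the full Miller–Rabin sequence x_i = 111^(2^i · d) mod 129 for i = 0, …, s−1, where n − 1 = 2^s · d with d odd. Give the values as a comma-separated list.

n − 1 = 128 = 2^7 · 1, so s = 7 and d = 1.
x_0 = 111^1 mod 129 = 111.
x_1 = 111^2 mod 129 = 66.
x_2 = 66^2 mod 129 = 99.
x_3 = 99^2 mod 129 = 126.
x_4 = 126^2 mod 129 = 9.
x_5 = 9^2 mod 129 = 81.
x_6 = 81^2 mod 129 = 111.

111, 66, 99, 126, 9, 81, 111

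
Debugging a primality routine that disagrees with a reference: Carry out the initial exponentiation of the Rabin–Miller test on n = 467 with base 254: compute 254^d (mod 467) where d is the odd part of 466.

466

n − 1 = 466 = 2^1 · 233, so s = 1 and d = 233.
254^233 mod 467 = 466.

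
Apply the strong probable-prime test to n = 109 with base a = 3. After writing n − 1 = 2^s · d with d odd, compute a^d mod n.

1

n − 1 = 108 = 2^2 · 27, so s = 2 and d = 27.
3^27 mod 109 = 1.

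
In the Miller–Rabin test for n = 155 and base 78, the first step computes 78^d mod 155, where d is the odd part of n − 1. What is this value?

8

n − 1 = 154 = 2^1 · 77, so s = 1 and d = 77.
Repeated squaring mod 155: 78^1 ≡ 78, 78^2 ≡ 39, 78^4 ≡ 126, 78^8 ≡ 66, 78^16 ≡ 16, 78^32 ≡ 101, 78^64 ≡ 126.
77 = 64 + 8 + 4 + 1, so 78^77 ≡ 126·66·126·78 ≡ 8 (mod 155).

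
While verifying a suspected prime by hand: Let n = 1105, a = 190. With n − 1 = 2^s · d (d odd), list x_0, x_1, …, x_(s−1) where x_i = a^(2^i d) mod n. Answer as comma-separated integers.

515, 25, 625, 560

n − 1 = 1104 = 2^4 · 69, so s = 4 and d = 69.
x_0 = 190^69 mod 1105 = 515.
x_1 = 515^2 mod 1105 = 25.
x_2 = 25^2 mod 1105 = 625.
x_3 = 625^2 mod 1105 = 560.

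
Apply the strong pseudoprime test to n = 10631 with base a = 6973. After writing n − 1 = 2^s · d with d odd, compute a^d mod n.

10630

n − 1 = 10630 = 2^1 · 5315, so s = 1 and d = 5315.
6973^5315 mod 10631 = 10630.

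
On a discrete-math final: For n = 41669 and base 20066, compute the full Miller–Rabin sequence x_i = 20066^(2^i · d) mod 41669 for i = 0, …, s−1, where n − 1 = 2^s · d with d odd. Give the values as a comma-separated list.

40933, 41668

n − 1 = 41668 = 2^2 · 10417, so s = 2 and d = 10417.
x_0 = 20066^10417 mod 41669 = 40933.
x_1 = 40933^2 mod 41669 = 41668.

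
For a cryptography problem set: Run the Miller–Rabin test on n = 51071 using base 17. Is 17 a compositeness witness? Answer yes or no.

no

n − 1 = 51070 = 2^1 · 25535, so s = 1 and d = 25535.
x_0 = 17^25535 mod 51071 = 51070.
x_0 = 51070 ≡ −1, so 17 is not a witness.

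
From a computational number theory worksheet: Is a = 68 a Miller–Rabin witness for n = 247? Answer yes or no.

n − 1 = 246 = 2^1 · 123, so s = 1 and d = 123.
x_0 = 68^123 mod 247 = 1.
x_0 = 1, so 68 is not a witness.

no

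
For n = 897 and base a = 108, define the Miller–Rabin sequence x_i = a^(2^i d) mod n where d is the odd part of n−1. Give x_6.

n − 1 = 896 = 2^7 · 7, so s = 7 and d = 7.
x_0 = 108^7 mod 897 = 225.
x_1 = 225^2 mod 897 = 393.
x_2 = 393^2 mod 897 = 165.
x_3 = 165^2 mod 897 = 315.
x_4 = 315^2 mod 897 = 555.
x_5 = 555^2 mod 897 = 354.
x_6 = 354^2 mod 897 = 633.

633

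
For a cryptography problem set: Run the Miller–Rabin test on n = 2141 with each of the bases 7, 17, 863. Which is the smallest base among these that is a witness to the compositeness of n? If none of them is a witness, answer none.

n − 1 = 2140 = 2^2 · 535, so s = 2 and d = 535.
Base 7: x_0 = 7^535 mod 2141 = 419. x_0 is neither 1 nor 2140, so continue squaring. x_1 = 419^2 mod 2141 = 2140. x_1 ≡ −1, so 7 is not a witness.
Base 17: x_0 = 17^535 mod 2141 = 1. x_0 = 1, so 17 is not a witness.
Base 863: x_0 = 863^535 mod 2141 = 2140. x_0 = 2140 ≡ −1, so 863 is not a witness.
No listed base is a witness for 2141.

none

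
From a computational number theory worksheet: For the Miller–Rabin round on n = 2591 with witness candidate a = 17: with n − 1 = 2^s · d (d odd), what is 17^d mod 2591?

2590

n − 1 = 2590 = 2^1 · 1295, so s = 1 and d = 1295.
17^1295 mod 2591 = 2590.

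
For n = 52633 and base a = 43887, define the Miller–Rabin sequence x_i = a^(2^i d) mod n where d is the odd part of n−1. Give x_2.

41098

n − 1 = 52632 = 2^3 · 6579, so s = 3 and d = 6579.
By repeated squaring, 43887^6579 ≡ 25236 (mod 52633).
x_0 = 25236.
x_1 = 25236^2 mod 52633 = 49029.
x_2 = 49029^2 mod 52633 = 41098.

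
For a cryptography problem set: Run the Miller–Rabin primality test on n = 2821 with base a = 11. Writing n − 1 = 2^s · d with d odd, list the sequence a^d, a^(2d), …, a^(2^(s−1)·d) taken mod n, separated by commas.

1828, 1520

n − 1 = 2820 = 2^2 · 705, so s = 2 and d = 705.
x_0 = 11^705 mod 2821 = 1828.
x_1 = 1828^2 mod 2821 = 1520.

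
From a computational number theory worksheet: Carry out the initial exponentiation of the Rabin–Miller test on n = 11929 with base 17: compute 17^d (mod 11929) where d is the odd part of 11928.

5824

n − 1 = 11928 = 2^3 · 1491, so s = 3 and d = 1491.
17^1491 mod 11929 = 5824.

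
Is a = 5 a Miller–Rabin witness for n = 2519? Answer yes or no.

n − 1 = 2518 = 2^1 · 1259, so s = 1 and d = 1259.
Repeated squaring mod 2519: 5^1 ≡ 5, 5^2 ≡ 25, 5^4 ≡ 625, 5^8 ≡ 180, 5^16 ≡ 2172, 5^32 ≡ 2016, 5^64 ≡ 1109, 5^128 ≡ 609, 5^256 ≡ 588, 5^512 ≡ 641, 5^1024 ≡ 284.
1259 = 1024 + 128 + 64 + 32 + 8 + 2 + 1, so 5^1259 ≡ 284·609·1109·2016·180·25·5 ≡ 2209 (mod 2519).
x_0 = 5^1259 mod 2519 = 2209.
x_0 ∉ {1, 2518} and s = 1, so 5 is a Miller–Rabin witness and 2519 is composite.

yes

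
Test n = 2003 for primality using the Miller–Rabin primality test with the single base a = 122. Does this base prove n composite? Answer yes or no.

no

n − 1 = 2002 = 2^1 · 1001, so s = 1 and d = 1001.
Repeated squaring mod 2003: 122^1 ≡ 122, 122^2 ≡ 863, 122^4 ≡ 1656, 122^8 ≡ 229, 122^16 ≡ 363, 122^32 ≡ 1574, 122^64 ≡ 1768, 122^128 ≡ 1144, 122^256 ≡ 777, 122^512 ≡ 826.
1001 = 512 + 256 + 128 + 64 + 32 + 8 + 1, so 122^1001 ≡ 826·777·1144·1768·1574·229·122 ≡ 1 (mod 2003).
x_0 = 122^1001 mod 2003 = 1.
x_0 = 1, so 122 is not a witness.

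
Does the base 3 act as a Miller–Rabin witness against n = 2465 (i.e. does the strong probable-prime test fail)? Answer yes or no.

yes

n − 1 = 2464 = 2^5 · 77, so s = 5 and d = 77.
x_0 = 3^77 mod 2465 = 2018.
x_0 is neither 1 nor 2464, so continue squaring.
x_1 = 2018^2 mod 2465 = 144.
x_2 = 144^2 mod 2465 = 1016.
x_3 = 1016^2 mod 2465 = 1886.
x_4 = 1886^2 mod 2465 = 1.
x_4 = 1 but x_3 ≠ ±1, a nontrivial square root of 1 — 3 is a witness and 2465 is composite.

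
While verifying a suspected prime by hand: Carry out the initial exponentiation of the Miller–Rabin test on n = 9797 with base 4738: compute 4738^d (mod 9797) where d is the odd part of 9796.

1470

n − 1 = 9796 = 2^2 · 2449, so s = 2 and d = 2449.
4738^2449 mod 9797 = 1470.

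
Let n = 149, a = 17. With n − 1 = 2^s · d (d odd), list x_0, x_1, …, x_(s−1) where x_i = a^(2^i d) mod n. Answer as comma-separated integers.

1, 1

n − 1 = 148 = 2^2 · 37, so s = 2 and d = 37.
x_0 = 17^37 mod 149 = 1.
x_1 = 1^2 mod 149 = 1.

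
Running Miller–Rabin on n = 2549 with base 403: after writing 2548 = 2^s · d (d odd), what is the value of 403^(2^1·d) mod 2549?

1

n − 1 = 2548 = 2^2 · 637, so s = 2 and d = 637.
x_0 = 403^637 mod 2549 = 1.
x_1 = 1^2 mod 2549 = 1.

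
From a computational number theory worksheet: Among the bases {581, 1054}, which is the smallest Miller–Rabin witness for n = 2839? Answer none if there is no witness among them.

n − 1 = 2838 = 2^1 · 1419, so s = 1 and d = 1419.
Base 581: x_0 = 581^1419 mod 2839 = 2421. x_0 ∉ {1, 2838} and s = 1, so 581 is a Miller–Rabin witness and 2839 is composite.
Base 1054: x_0 = 1054^1419 mod 2839 = 17. x_0 ∉ {1, 2838} and s = 1, so 1054 is a Miller–Rabin witness and 2839 is composite.
The smallest witness among the given bases is 581.

581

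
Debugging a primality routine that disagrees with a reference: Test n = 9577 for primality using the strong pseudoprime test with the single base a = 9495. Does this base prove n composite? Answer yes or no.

yes

n − 1 = 9576 = 2^3 · 1197, so s = 3 and d = 1197.
x_0 = 9495^1197 mod 9577 = 1331.
x_0 is neither 1 nor 9576, so continue squaring.
x_1 = 1331^2 mod 9577 = 9393.
x_2 = 9393^2 mod 9577 = 5125.
Reached i = s−1 = 2 without hitting −1: 9495 is a Miller–Rabin witness and 9577 is composite.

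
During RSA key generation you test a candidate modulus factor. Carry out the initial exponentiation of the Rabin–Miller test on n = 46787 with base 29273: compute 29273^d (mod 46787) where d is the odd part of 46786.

n − 1 = 46786 = 2^1 · 23393, so s = 1 and d = 23393.
29273^23393 mod 46787 = 2396.

2396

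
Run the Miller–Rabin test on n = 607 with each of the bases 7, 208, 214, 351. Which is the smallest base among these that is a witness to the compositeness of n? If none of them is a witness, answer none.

none

n − 1 = 606 = 2^1 · 303, so s = 1 and d = 303.
Base 7: x_0 = 7^303 mod 607 = 1. x_0 = 1, so 7 is not a witness.
Base 208: x_0 = 208^303 mod 607 = 1. x_0 = 1, so 208 is not a witness.
Base 214: x_0 = 214^303 mod 607 = 1. x_0 = 1, so 214 is not a witness.
Base 351: x_0 = 351^303 mod 607 = 606. x_0 = 606 ≡ −1, so 351 is not a witness.
No listed base is a witness for 607.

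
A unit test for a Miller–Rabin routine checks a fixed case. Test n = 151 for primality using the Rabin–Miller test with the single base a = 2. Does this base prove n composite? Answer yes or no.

n − 1 = 150 = 2^1 · 75, so s = 1 and d = 75.
x_0 = 2^75 mod 151 = 1.
x_0 = 1, so 2 is not a witness.

no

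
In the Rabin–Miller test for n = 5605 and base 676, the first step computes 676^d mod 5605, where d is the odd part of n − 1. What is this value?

n − 1 = 5604 = 2^2 · 1401, so s = 2 and d = 1401.
Repeated squaring mod 5605: 676^1 ≡ 676, 676^2 ≡ 2971, 676^4 ≡ 4571, 676^8 ≡ 4206, 676^16 ≡ 1056, 676^32 ≡ 5346, 676^64 ≡ 5426, 676^128 ≡ 4016, 676^256 ≡ 2671, 676^512 ≡ 4681, 676^1024 ≡ 1816.
1401 = 1024 + 256 + 64 + 32 + 16 + 8 + 1, so 676^1401 ≡ 1816·2671·5426·5346·1056·4206·676 ≡ 1521 (mod 5605).

1521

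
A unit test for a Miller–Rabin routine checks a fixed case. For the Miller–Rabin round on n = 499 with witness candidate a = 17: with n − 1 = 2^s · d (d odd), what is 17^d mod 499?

498

n − 1 = 498 = 2^1 · 249, so s = 1 and d = 249.
17^249 mod 499 = 498.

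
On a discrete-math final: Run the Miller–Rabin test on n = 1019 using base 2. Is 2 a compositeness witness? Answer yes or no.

n − 1 = 1018 = 2^1 · 509, so s = 1 and d = 509.
x_0 = 2^509 mod 1019 = 1018.
x_0 = 1018 ≡ −1, so 2 is not a witness.

no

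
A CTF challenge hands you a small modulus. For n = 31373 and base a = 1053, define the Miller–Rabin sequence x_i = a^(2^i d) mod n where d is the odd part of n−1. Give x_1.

26434

n − 1 = 31372 = 2^2 · 7843, so s = 2 and d = 7843.
x_0 = 1053^7843 mod 31373 = 7913.
x_1 = 7913^2 mod 31373 = 26434.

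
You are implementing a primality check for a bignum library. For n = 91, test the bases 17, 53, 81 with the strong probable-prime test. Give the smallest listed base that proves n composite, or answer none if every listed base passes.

none

n − 1 = 90 = 2^1 · 45, so s = 1 and d = 45.
Base 17: x_0 = 17^45 mod 91 = 90. x_0 = 90 ≡ −1, so 17 is not a witness.
Base 53: x_0 = 53^45 mod 91 = 1. x_0 = 1, so 53 is not a witness.
Base 81: x_0 = 81^45 mod 91 = 1. x_0 = 1, so 81 is not a witness.
No listed base is a witness for 91.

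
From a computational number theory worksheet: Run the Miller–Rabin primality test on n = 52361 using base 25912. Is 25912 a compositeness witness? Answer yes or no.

n − 1 = 52360 = 2^3 · 6545, so s = 3 and d = 6545.
x_0 = 25912^6545 mod 52361 = 39070.
x_0 is neither 1 nor 52360, so continue squaring.
x_1 = 39070^2 mod 52361 = 37028.
x_2 = 37028^2 mod 52361 = 52360.
x_2 ≡ −1, so 25912 is not a witness.

no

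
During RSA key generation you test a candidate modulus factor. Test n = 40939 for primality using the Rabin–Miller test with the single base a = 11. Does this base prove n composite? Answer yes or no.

no

n − 1 = 40938 = 2^1 · 20469, so s = 1 and d = 20469.
x_0 = 11^20469 mod 40939 = 1.
x_0 = 1, so 11 is not a witness.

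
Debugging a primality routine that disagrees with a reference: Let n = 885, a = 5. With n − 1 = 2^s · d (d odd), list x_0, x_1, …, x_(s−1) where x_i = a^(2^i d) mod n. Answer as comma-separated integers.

770, 835

n − 1 = 884 = 2^2 · 221, so s = 2 and d = 221.
x_0 = 5^221 mod 885 = 770.
x_1 = 770^2 mod 885 = 835.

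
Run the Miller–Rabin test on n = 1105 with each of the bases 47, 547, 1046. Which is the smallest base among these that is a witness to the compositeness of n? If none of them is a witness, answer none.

n − 1 = 1104 = 2^4 · 69, so s = 4 and d = 69.
Base 47: x_0 = 47^69 mod 1105 = 47. x_0 is neither 1 nor 1104, so continue squaring. x_1 = 47^2 mod 1105 = 1104. x_1 ≡ −1, so 47 is not a witness.
Base 547: x_0 = 547^69 mod 1105 = 872. x_0 is neither 1 nor 1104, so continue squaring. x_1 = 872^2 mod 1105 = 144. x_2 = 144^2 mod 1105 = 846. x_3 = 846^2 mod 1105 = 781. Reached i = s−1 = 3 without hitting −1: 547 is a Miller–Rabin witness and 1105 is composite.
Base 1046: x_0 = 1046^69 mod 1105 = 161. x_0 is neither 1 nor 1104, so continue squaring. x_1 = 161^2 mod 1105 = 506. x_2 = 506^2 mod 1105 = 781. x_3 = 781^2 mod 1105 = 1. x_3 = 1 but x_2 ≠ ±1, a nontrivial square root of 1 — 1046 is a witness and 1105 is composite.
The smallest witness among the given bases is 547.

547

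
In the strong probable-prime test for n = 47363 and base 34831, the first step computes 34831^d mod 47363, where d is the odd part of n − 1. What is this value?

n − 1 = 47362 = 2^1 · 23681, so s = 1 and d = 23681.
By repeated squaring, 34831^23681 ≡ 1 (mod 47363).

1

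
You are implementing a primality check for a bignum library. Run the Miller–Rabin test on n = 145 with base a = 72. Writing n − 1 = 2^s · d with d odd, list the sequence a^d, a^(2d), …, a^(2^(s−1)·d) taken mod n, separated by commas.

32, 9, 81, 36

n − 1 = 144 = 2^4 · 9, so s = 4 and d = 9.
x_0 = 72^9 mod 145 = 32.
x_1 = 32^2 mod 145 = 9.
x_2 = 9^2 mod 145 = 81.
x_3 = 81^2 mod 145 = 36.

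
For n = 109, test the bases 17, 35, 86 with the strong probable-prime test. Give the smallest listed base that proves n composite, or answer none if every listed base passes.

none

n − 1 = 108 = 2^2 · 27, so s = 2 and d = 27.
Base 17: x_0 = 17^27 mod 109 = 33. x_0 is neither 1 nor 108, so continue squaring. x_1 = 33^2 mod 109 = 108. x_1 ≡ −1, so 17 is not a witness.
Base 35: x_0 = 35^27 mod 109 = 1. x_0 = 1, so 35 is not a witness.
Base 86: x_0 = 86^27 mod 109 = 76. x_0 is neither 1 nor 108, so continue squaring. x_1 = 76^2 mod 109 = 108. x_1 ≡ −1, so 86 is not a witness.
No listed base is a witness for 109.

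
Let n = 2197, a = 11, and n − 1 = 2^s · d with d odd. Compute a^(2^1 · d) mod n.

n − 1 = 2196 = 2^2 · 549, so s = 2 and d = 549.
x_0 = 11^549 mod 2197 = 2049.
x_1 = 2049^2 mod 2197 = 2131.

2131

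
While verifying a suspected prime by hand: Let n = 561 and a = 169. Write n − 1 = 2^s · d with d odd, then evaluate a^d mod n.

67

n − 1 = 560 = 2^4 · 35, so s = 4 and d = 35.
169^35 mod 561 = 67.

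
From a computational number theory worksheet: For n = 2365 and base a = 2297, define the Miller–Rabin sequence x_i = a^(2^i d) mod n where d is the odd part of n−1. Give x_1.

n − 1 = 2364 = 2^2 · 591, so s = 2 and d = 591.
x_0 = 2297^591 mod 2365 = 328.
x_1 = 328^2 mod 2365 = 1159.

1159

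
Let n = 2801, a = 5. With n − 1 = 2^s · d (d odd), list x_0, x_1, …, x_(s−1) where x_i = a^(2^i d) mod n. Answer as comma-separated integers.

n − 1 = 2800 = 2^4 · 175, so s = 4 and d = 175.
x_0 = 5^175 mod 2801 = 2800.
x_1 = 2800^2 mod 2801 = 1.
x_2 = 1^2 mod 2801 = 1.
x_3 = 1^2 mod 2801 = 1.

2800, 1, 1, 1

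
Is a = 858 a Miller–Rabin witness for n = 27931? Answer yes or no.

yes

n − 1 = 27930 = 2^1 · 13965, so s = 1 and d = 13965.
x_0 = 858^13965 mod 27931 = 7625.
x_0 ∉ {1, 27930} and s = 1, so 858 is a Miller–Rabin witness and 27931 is composite.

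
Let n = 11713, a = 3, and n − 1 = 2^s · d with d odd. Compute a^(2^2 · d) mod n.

4798

n − 1 = 11712 = 2^6 · 183, so s = 6 and d = 183.
x_0 = 3^183 mod 11713 = 8477.
x_1 = 8477^2 mod 11713 = 274.
x_2 = 274^2 mod 11713 = 4798.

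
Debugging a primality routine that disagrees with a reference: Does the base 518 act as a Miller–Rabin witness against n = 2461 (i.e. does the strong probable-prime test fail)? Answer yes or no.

n − 1 = 2460 = 2^2 · 615, so s = 2 and d = 615.
By repeated squaring, 518^615 ≡ 1681 (mod 2461).
x_0 = 518^615 mod 2461 = 1681.
x_0 is neither 1 nor 2460, so continue squaring.
x_1 = 1681^2 mod 2461 = 533.
Reached i = s−1 = 1 without hitting −1: 518 is a Miller–Rabin witness and 2461 is composite.

yes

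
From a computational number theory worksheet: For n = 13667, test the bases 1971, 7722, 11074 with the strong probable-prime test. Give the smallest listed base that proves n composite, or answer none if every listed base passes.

1971

n − 1 = 13666 = 2^1 · 6833, so s = 1 and d = 6833.
Base 1971: x_0 = 1971^6833 mod 13667 = 5880. x_0 ∉ {1, 13666} and s = 1, so 1971 is a Miller–Rabin witness and 13667 is composite.
Base 7722: x_0 = 7722^6833 mod 13667 = 10277. x_0 ∉ {1, 13666} and s = 1, so 7722 is a Miller–Rabin witness and 13667 is composite.
Base 11074: x_0 = 11074^6833 mod 13667 = 4493. x_0 ∉ {1, 13666} and s = 1, so 11074 is a Miller–Rabin witness and 13667 is composite.
The smallest witness among the given bases is 1971.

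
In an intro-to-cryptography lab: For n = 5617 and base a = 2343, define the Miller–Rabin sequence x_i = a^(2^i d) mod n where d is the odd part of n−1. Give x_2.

n − 1 = 5616 = 2^4 · 351, so s = 4 and d = 351.
Repeated squaring mod 5617: 2343^1 ≡ 2343, 2343^2 ≡ 1840, 2343^4 ≡ 4166, 2343^8 ≡ 4643, 2343^16 ≡ 5020, 2343^32 ≡ 2538, 2343^64 ≡ 4362, 2343^128 ≡ 2265, 2343^256 ≡ 1904.
351 = 256 + 64 + 16 + 8 + 4 + 2 + 1, so 2343^351 ≡ 1904·4362·5020·4643·4166·1840·2343 ≡ 1858 (mod 5617).
x_0 = 1858.
x_1 = 1858^2 mod 5617 = 3326.
x_2 = 3326^2 mod 5617 = 2403.

2403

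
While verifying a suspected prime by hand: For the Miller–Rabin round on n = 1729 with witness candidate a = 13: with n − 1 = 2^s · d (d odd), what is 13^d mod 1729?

n − 1 = 1728 = 2^6 · 27, so s = 6 and d = 27.
Repeated squaring mod 1729: 13^1 ≡ 13, 13^2 ≡ 169, 13^4 ≡ 897, 13^8 ≡ 624, 13^16 ≡ 351.
27 = 16 + 8 + 2 + 1, so 13^27 ≡ 351·624·169·13 ≡ 1196 (mod 1729).

1196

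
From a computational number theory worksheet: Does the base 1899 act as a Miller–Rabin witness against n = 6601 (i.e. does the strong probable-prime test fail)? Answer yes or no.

yes

n − 1 = 6600 = 2^3 · 825, so s = 3 and d = 825.
x_0 = 1899^825 mod 6601 = 2094.
x_0 is neither 1 nor 6600, so continue squaring.
x_1 = 2094^2 mod 6601 = 1772.
x_2 = 1772^2 mod 6601 = 4509.
Reached i = s−1 = 2 without hitting −1: 1899 is a Miller–Rabin witness and 6601 is composite.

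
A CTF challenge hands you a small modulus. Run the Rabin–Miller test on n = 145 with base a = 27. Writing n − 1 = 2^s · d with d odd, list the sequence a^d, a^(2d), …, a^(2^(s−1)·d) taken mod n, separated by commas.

97, 129, 111, 141

n − 1 = 144 = 2^4 · 9, so s = 4 and d = 9.
x_0 = 27^9 mod 145 = 97.
x_1 = 97^2 mod 145 = 129.
x_2 = 129^2 mod 145 = 111.
x_3 = 111^2 mod 145 = 141.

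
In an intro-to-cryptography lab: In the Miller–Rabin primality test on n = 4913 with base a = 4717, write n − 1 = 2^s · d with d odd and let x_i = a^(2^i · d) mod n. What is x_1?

599

n − 1 = 4912 = 2^4 · 307, so s = 4 and d = 307.
By repeated squaring, 4717^307 ≡ 223 (mod 4913).
x_0 = 223.
x_1 = 223^2 mod 4913 = 599.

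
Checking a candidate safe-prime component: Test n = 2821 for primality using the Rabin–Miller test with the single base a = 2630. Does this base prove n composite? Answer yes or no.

no

n − 1 = 2820 = 2^2 · 705, so s = 2 and d = 705.
x_0 = 2630^705 mod 2821 = 2820.
x_0 = 2820 ≡ −1, so 2630 is not a witness.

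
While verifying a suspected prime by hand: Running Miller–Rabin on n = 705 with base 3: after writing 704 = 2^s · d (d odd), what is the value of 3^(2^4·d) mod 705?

606

n − 1 = 704 = 2^6 · 11, so s = 6 and d = 11.
x_0 = 3^11 mod 705 = 192.
x_1 = 192^2 mod 705 = 204.
x_2 = 204^2 mod 705 = 21.
x_3 = 21^2 mod 705 = 441.
x_4 = 441^2 mod 705 = 606.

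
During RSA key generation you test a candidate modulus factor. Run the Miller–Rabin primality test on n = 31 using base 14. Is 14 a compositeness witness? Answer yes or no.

n − 1 = 30 = 2^1 · 15, so s = 1 and d = 15.
Repeated squaring mod 31: 14^1 ≡ 14, 14^2 ≡ 10, 14^4 ≡ 7, 14^8 ≡ 18.
15 = 8 + 4 + 2 + 1, so 14^15 ≡ 18·7·10·14 ≡ 1 (mod 31).
x_0 = 14^15 mod 31 = 1.
x_0 = 1, so 14 is not a witness.

no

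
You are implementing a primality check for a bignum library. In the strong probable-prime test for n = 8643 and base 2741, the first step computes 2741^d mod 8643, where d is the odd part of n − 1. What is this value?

8522

n − 1 = 8642 = 2^1 · 4321, so s = 1 and d = 4321.
2741^4321 mod 8643 = 8522.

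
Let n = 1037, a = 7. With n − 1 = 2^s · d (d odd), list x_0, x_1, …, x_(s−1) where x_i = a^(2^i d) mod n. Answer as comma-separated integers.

n − 1 = 1036 = 2^2 · 259, so s = 2 and d = 259.
x_0 = 7^259 mod 1037 = 547.
x_1 = 547^2 mod 1037 = 553.

547, 553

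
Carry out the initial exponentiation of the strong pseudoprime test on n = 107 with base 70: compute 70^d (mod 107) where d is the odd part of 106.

n − 1 = 106 = 2^1 · 53, so s = 1 and d = 53.
70^53 mod 107 = 106.

106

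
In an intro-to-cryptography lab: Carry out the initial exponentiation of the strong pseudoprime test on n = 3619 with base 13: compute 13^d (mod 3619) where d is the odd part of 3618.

n − 1 = 3618 = 2^1 · 1809, so s = 1 and d = 1809.
By repeated squaring, 13^1809 ≡ 1161 (mod 3619).

1161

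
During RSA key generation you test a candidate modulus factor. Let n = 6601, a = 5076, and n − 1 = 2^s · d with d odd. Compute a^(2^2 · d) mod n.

n − 1 = 6600 = 2^3 · 825, so s = 3 and d = 825.
Repeated squaring mod 6601: 5076^1 ≡ 5076, 5076^2 ≡ 2073, 5076^4 ≡ 78, 5076^8 ≡ 6084, 5076^16 ≡ 3249, 5076^32 ≡ 1002, 5076^64 ≡ 652, 5076^128 ≡ 2640, 5076^256 ≡ 5545, 5076^512 ≡ 6168.
825 = 512 + 256 + 32 + 16 + 8 + 1, so 5076^825 ≡ 6168·5545·1002·3249·6084·5076 ≡ 2738 (mod 6601).
x_0 = 2738.
x_1 = 2738^2 mod 6601 = 4509.
x_2 = 4509^2 mod 6601 = 1.

1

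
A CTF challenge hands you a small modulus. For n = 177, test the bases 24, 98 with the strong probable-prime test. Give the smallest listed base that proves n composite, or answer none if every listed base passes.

n − 1 = 176 = 2^4 · 11, so s = 4 and d = 11.
Base 24: x_0 = 24^11 mod 177 = 126. x_0 is neither 1 nor 176, so continue squaring. x_1 = 126^2 mod 177 = 123. x_2 = 123^2 mod 177 = 84. x_3 = 84^2 mod 177 = 153. Reached i = s−1 = 3 without hitting −1: 24 is a Miller–Rabin witness and 177 is composite.
Base 98: x_0 = 98^11 mod 177 = 2. x_0 is neither 1 nor 176, so continue squaring. x_1 = 2^2 mod 177 = 4. x_2 = 4^2 mod 177 = 16. x_3 = 16^2 mod 177 = 79. Reached i = s−1 = 3 without hitting −1: 98 is a Miller–Rabin witness and 177 is composite.
The smallest witness among the given bases is 24.

24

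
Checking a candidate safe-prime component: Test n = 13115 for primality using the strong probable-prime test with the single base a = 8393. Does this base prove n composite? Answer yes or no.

n − 1 = 13114 = 2^1 · 6557, so s = 1 and d = 6557.
x_0 = 8393^6557 mod 13115 = 7183.
x_0 ∉ {1, 13114} and s = 1, so 8393 is a Miller–Rabin witness and 13115 is composite.

yes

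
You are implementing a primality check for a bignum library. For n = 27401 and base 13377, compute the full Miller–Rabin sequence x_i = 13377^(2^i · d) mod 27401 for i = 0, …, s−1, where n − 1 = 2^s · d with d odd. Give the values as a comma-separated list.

16798, 24707, 23772

n − 1 = 27400 = 2^3 · 3425, so s = 3 and d = 3425.
x_0 = 13377^3425 mod 27401 = 16798.
x_1 = 16798^2 mod 27401 = 24707.
x_2 = 24707^2 mod 27401 = 23772.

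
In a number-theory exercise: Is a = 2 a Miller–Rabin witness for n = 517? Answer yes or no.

n − 1 = 516 = 2^2 · 129, so s = 2 and d = 129.
x_0 = 2^129 mod 517 = 28.
x_0 is neither 1 nor 516, so continue squaring.
x_1 = 28^2 mod 517 = 267.
Reached i = s−1 = 1 without hitting −1: 2 is a Miller–Rabin witness and 517 is composite.

yes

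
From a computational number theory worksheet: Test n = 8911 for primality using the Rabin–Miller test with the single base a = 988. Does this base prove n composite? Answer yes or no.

yes

n − 1 = 8910 = 2^1 · 4455, so s = 1 and d = 4455.
Repeated squaring mod 8911: 988^1 ≡ 988, 988^2 ≡ 4845, 988^4 ≡ 2451, 988^8 ≡ 1387, 988^16 ≡ 7904, 988^32 ≡ 7106, 988^64 ≡ 5510, 988^128 ≡ 323, 988^256 ≡ 6308, 988^512 ≡ 3249, 988^1024 ≡ 5377, 988^2048 ≡ 4845, 988^4096 ≡ 2451.
4455 = 4096 + 256 + 64 + 32 + 4 + 2 + 1, so 988^4455 ≡ 2451·6308·5510·7106·2451·4845·988 ≡ 7771 (mod 8911).
x_0 = 988^4455 mod 8911 = 7771.
x_0 ∉ {1, 8910} and s = 1, so 988 is a Miller–Rabin witness and 8911 is composite.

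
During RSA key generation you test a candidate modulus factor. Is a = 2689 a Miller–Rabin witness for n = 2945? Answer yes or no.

n − 1 = 2944 = 2^7 · 23, so s = 7 and d = 23.
x_0 = 2689^23 mod 2945 = 2929.
x_0 is neither 1 nor 2944, so continue squaring.
x_1 = 2929^2 mod 2945 = 256.
x_2 = 256^2 mod 2945 = 746.
x_3 = 746^2 mod 2945 = 2856.
x_4 = 2856^2 mod 2945 = 2031.
x_5 = 2031^2 mod 2945 = 1961.
x_6 = 1961^2 mod 2945 = 2296.
Reached i = s−1 = 6 without hitting −1: 2689 is a Miller–Rabin witness and 2945 is composite.

yes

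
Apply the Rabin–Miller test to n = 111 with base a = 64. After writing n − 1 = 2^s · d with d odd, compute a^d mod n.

n − 1 = 110 = 2^1 · 55, so s = 1 and d = 55.
By repeated squaring, 64^55 ≡ 64 (mod 111).

64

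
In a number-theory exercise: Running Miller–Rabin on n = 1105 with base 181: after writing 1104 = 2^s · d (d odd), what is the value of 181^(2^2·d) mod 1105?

1041

n − 1 = 1104 = 2^4 · 69, so s = 4 and d = 69.
x_0 = 181^69 mod 1105 = 571.
x_1 = 571^2 mod 1105 = 66.
x_2 = 66^2 mod 1105 = 1041.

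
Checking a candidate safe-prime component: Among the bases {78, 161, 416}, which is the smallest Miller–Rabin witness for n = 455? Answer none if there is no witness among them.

n − 1 = 454 = 2^1 · 227, so s = 1 and d = 227.
Base 78: x_0 = 78^227 mod 455 = 442. x_0 ∉ {1, 454} and s = 1, so 78 is a Miller–Rabin witness and 455 is composite.
Base 161: x_0 = 161^227 mod 455 = 21. x_0 ∉ {1, 454} and s = 1, so 161 is a Miller–Rabin witness and 455 is composite.
Base 416: x_0 = 416^227 mod 455 = 26. x_0 ∉ {1, 454} and s = 1, so 416 is a Miller–Rabin witness and 455 is composite.
The smallest witness among the given bases is 78.

78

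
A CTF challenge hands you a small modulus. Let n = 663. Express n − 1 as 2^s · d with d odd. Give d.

Halving: 662 → 331; 331 is odd.
So 662 = 2^1 · 331.

331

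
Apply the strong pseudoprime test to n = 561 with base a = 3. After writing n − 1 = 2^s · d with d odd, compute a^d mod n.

n − 1 = 560 = 2^4 · 35, so s = 4 and d = 35.
3^35 mod 561 = 78.

78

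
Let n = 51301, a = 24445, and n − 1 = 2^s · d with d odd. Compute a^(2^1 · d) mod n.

23059

n − 1 = 51300 = 2^2 · 12825, so s = 2 and d = 12825.
Repeated squaring mod 51301: 24445^1 ≡ 24445, 24445^2 ≡ 3977, 24445^4 ≡ 15821, 24445^8 ≡ 6462, 24445^16 ≡ 49731, 24445^32 ≡ 2452, 24445^64 ≡ 10087, 24445^128 ≡ 17686, 24445^256 ≡ 12399, 24445^512 ≡ 37405, 24445^1024 ≡ 1852, 24445^2048 ≡ 44038, 24445^4096 ≡ 13741, 24445^8192 ≡ 27401.
12825 = 8192 + 4096 + 512 + 16 + 8 + 1, so 24445^12825 ≡ 27401·13741·37405·49731·6462·24445 ≡ 10003 (mod 51301).
x_0 = 10003.
x_1 = 10003^2 mod 51301 = 23059.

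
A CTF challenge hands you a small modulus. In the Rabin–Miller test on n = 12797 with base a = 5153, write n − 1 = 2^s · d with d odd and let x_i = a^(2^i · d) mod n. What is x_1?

5261

n − 1 = 12796 = 2^2 · 3199, so s = 2 and d = 3199.
x_0 = 5153^3199 mod 12797 = 7919.
x_1 = 7919^2 mod 12797 = 5261.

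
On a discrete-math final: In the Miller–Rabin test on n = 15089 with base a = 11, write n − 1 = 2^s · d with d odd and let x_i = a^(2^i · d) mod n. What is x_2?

9657

n − 1 = 15088 = 2^4 · 943, so s = 4 and d = 943.
Repeated squaring mod 15089: 11^1 ≡ 11, 11^2 ≡ 121, 11^4 ≡ 14641, 11^8 ≡ 4547, 11^16 ≡ 3279, 11^32 ≡ 8473, 11^64 ≡ 13356, 11^128 ≡ 578, 11^256 ≡ 2126, 11^512 ≡ 8265.
943 = 512 + 256 + 128 + 32 + 8 + 4 + 2 + 1, so 11^943 ≡ 8265·2126·578·8473·4547·14641·121·11 ≡ 5771 (mod 15089).
x_0 = 5771.
x_1 = 5771^2 mod 15089 = 3018.
x_2 = 3018^2 mod 15089 = 9657.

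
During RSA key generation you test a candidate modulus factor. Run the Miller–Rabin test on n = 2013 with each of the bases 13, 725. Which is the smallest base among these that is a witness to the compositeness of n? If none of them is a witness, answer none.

13

n − 1 = 2012 = 2^2 · 503, so s = 2 and d = 503.
Base 13: x_0 = 13^503 mod 2013 = 1999. x_0 is neither 1 nor 2012, so continue squaring. x_1 = 1999^2 mod 2013 = 196. Reached i = s−1 = 1 without hitting −1: 13 is a Miller–Rabin witness and 2013 is composite.
Base 725: x_0 = 725^503 mod 2013 = 593. x_0 is neither 1 nor 2012, so continue squaring. x_1 = 593^2 mod 2013 = 1387. Reached i = s−1 = 1 without hitting −1: 725 is a Miller–Rabin witness and 2013 is composite.
The smallest witness among the given bases is 13.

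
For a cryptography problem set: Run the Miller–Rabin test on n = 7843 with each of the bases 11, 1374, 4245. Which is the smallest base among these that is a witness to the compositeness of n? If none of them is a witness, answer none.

11

n − 1 = 7842 = 2^1 · 3921, so s = 1 and d = 3921.
Base 11: x_0 = 11^3921 mod 7843 = 3685. x_0 ∉ {1, 7842} and s = 1, so 11 is a Miller–Rabin witness and 7843 is composite.
Base 1374: x_0 = 1374^3921 mod 7843 = 5334. x_0 ∉ {1, 7842} and s = 1, so 1374 is a Miller–Rabin witness and 7843 is composite.
Base 4245: x_0 = 4245^3921 mod 7843 = 6973. x_0 ∉ {1, 7842} and s = 1, so 4245 is a Miller–Rabin witness and 7843 is composite.
The smallest witness among the given bases is 11.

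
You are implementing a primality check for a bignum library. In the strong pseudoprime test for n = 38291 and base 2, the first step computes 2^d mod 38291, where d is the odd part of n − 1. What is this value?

6522

n − 1 = 38290 = 2^1 · 19145, so s = 1 and d = 19145.
By repeated squaring, 2^19145 ≡ 6522 (mod 38291).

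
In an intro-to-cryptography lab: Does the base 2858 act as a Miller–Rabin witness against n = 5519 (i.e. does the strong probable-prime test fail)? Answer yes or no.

no

n − 1 = 5518 = 2^1 · 2759, so s = 1 and d = 2759.
x_0 = 2858^2759 mod 5519 = 5518.
x_0 = 5518 ≡ −1, so 2858 is not a witness.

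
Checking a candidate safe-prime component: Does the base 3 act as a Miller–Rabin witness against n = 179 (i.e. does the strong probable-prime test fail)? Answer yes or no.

n − 1 = 178 = 2^1 · 89, so s = 1 and d = 89.
x_0 = 3^89 mod 179 = 1.
x_0 = 1, so 3 is not a witness.

no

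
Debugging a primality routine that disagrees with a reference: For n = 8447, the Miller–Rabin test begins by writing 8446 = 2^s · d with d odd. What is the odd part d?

4223

Halving: 8446 → 4223; 4223 is odd.
So 8446 = 2^1 · 4223.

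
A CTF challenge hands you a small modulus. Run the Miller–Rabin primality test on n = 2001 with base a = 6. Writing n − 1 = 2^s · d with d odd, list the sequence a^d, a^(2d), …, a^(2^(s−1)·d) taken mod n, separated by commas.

n − 1 = 2000 = 2^4 · 125, so s = 4 and d = 125.
x_0 = 6^125 mod 2001 = 1020.
x_1 = 1020^2 mod 2001 = 1881.
x_2 = 1881^2 mod 2001 = 393.
x_3 = 393^2 mod 2001 = 372.

1020, 1881, 393, 372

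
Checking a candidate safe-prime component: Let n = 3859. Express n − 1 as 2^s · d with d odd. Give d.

1929

Halving: 3858 → 1929; 1929 is odd.
So 3858 = 2^1 · 1929.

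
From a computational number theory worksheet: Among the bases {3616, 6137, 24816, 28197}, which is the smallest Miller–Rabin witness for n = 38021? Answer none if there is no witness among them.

n − 1 = 38020 = 2^2 · 9505, so s = 2 and d = 9505.
Base 3616: x_0 = 3616^9505 mod 38021 = 8350. x_0 is neither 1 nor 38020, so continue squaring. x_1 = 8350^2 mod 38021 = 30007. Reached i = s−1 = 1 without hitting −1: 3616 is a Miller–Rabin witness and 38021 is composite.
Base 6137: x_0 = 6137^9505 mod 38021 = 32656. x_0 is neither 1 nor 38020, so continue squaring. x_1 = 32656^2 mod 38021 = 1328. Reached i = s−1 = 1 without hitting −1: 6137 is a Miller–Rabin witness and 38021 is composite.
Base 24816: x_0 = 24816^9505 mod 38021 = 35624. x_0 is neither 1 nor 38020, so continue squaring. x_1 = 35624^2 mod 38021 = 4438. Reached i = s−1 = 1 without hitting −1: 24816 is a Miller–Rabin witness and 38021 is composite.
Base 28197: x_0 = 28197^9505 mod 38021 = 20632. x_0 is neither 1 nor 38020, so continue squaring. x_1 = 20632^2 mod 38021 = 34329. Reached i = s−1 = 1 without hitting −1: 28197 is a Miller–Rabin witness and 38021 is composite.
The smallest witness among the given bases is 3616.

3616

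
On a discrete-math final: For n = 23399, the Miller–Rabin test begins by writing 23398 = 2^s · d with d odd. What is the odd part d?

11699

Halving: 23398 → 11699; 11699 is odd.
So 23398 = 2^1 · 11699.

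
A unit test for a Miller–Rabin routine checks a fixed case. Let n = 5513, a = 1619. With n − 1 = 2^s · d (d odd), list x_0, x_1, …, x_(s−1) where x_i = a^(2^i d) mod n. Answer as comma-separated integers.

1816, 1082, 1968

n − 1 = 5512 = 2^3 · 689, so s = 3 and d = 689.
x_0 = 1619^689 mod 5513 = 1816.
x_1 = 1816^2 mod 5513 = 1082.
x_2 = 1082^2 mod 5513 = 1968.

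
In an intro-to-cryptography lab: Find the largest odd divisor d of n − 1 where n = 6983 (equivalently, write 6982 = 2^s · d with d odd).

3491

Halving: 6982 → 3491; 3491 is odd.
So 6982 = 2^1 · 3491.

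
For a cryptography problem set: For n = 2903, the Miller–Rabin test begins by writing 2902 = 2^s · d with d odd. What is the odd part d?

Halving: 2902 → 1451; 1451 is odd.
So 2902 = 2^1 · 1451.

1451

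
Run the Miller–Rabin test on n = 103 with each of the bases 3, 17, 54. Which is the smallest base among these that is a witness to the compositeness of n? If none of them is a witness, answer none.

n − 1 = 102 = 2^1 · 51, so s = 1 and d = 51.
Base 3: x_0 = 3^51 mod 103 = 102. x_0 = 102 ≡ −1, so 3 is not a witness.
Base 17: x_0 = 17^51 mod 103 = 1. x_0 = 1, so 17 is not a witness.
Base 54: x_0 = 54^51 mod 103 = 102. x_0 = 102 ≡ −1, so 54 is not a witness.
No listed base is a witness for 103.

none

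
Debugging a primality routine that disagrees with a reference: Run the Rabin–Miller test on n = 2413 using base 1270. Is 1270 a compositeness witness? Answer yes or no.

yes

n − 1 = 2412 = 2^2 · 603, so s = 2 and d = 603.
x_0 = 1270^603 mod 2413 = 381.
x_0 is neither 1 nor 2412, so continue squaring.
x_1 = 381^2 mod 2413 = 381.
Reached i = s−1 = 1 without hitting −1: 1270 is a Miller–Rabin witness and 2413 is composite.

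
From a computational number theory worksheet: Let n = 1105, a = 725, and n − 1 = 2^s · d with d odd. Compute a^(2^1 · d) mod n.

n − 1 = 1104 = 2^4 · 69, so s = 4 and d = 69.
x_0 = 725^69 mod 1105 = 350.
x_1 = 350^2 mod 1105 = 950.

950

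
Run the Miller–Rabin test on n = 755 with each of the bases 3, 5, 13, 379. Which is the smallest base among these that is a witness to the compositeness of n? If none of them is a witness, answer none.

3

n − 1 = 754 = 2^1 · 377, so s = 1 and d = 377.
Base 3: x_0 = 3^377 mod 755 = 293. x_0 ∉ {1, 754} and s = 1, so 3 is a Miller–Rabin witness and 755 is composite.
Base 5: x_0 = 5^377 mod 755 = 25. x_0 ∉ {1, 754} and s = 1, so 5 is a Miller–Rabin witness and 755 is composite.
Base 13: x_0 = 13^377 mod 755 = 133. x_0 ∉ {1, 754} and s = 1, so 13 is a Miller–Rabin witness and 755 is composite.
Base 379: x_0 = 379^377 mod 755 = 564. x_0 ∉ {1, 754} and s = 1, so 379 is a Miller–Rabin witness and 755 is composite.
The smallest witness among the given bases is 3.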